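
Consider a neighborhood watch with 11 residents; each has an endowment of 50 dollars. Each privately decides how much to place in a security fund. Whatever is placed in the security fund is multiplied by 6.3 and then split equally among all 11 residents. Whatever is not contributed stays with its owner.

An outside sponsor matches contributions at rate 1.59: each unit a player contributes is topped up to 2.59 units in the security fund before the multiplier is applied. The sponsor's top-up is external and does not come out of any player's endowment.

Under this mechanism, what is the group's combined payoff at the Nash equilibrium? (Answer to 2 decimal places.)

With the mechanism, a contributed unit returns 6.3 × 2.59 / 11 = 1.4834 per unit of net cost to the contributor — now above 1 — so contributing fully is weakly dominant for every player.
So the Nash equilibrium is full contribution by all 11; the group earns 6.3 × 2.59 × 550 = 8974.35.

8974.35 dollars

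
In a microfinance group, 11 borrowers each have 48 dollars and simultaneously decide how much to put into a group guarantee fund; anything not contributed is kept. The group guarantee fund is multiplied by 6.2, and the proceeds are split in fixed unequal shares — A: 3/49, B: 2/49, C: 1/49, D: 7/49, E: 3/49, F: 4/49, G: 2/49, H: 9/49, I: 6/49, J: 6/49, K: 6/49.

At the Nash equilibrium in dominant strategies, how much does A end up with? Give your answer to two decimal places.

66.22 dollars

For player j, contributing a unit is worthwhile iff 6.2 × (j's share) ≥ 1, i.e. iff j's share is at least 0.1613.
H alone (share 9/49) is above the threshold, contributing 48; the remaining 10 contribute 0. Total contributed: 48.
A keeps 48 and receives 6.2 × 48 × 3/49 = 18.22 from the group guarantee fund, for a payoff of 66.22.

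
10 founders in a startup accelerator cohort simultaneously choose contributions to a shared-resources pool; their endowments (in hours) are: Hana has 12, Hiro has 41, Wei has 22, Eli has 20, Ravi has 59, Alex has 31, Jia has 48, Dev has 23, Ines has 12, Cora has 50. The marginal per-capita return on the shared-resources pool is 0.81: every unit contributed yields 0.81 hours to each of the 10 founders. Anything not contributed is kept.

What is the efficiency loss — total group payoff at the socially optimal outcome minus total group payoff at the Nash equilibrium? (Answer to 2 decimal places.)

The private return per contributed unit is 0.81 < 1 for everyone, so the Nash equilibrium is zero contribution and the group total is Σ E_j = 12 + 41 + 22 + 20 + 59 + 31 + 48 + 23 + 12 + 50 = 318.
Each contributed unit returns 8.100 to the group, so the social optimum is full contribution by everyone: group total = 8.100 × 318 = 2575.80.
Efficiency loss = (8.100 − 1) × 318 = 2257.80.

2257.80 hours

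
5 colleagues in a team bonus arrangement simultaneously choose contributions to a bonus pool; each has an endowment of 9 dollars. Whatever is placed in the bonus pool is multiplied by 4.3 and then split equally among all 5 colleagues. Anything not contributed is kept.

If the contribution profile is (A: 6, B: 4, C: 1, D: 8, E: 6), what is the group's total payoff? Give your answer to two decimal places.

Total contributed: 6 + 4 + 1 + 8 + 6 = 25; total kept: 5 × 9 − 25 = 20.
The bonus pool pays out 4.3 × 25 = 107.50 in aggregate.
Group total = 20 + 107.50 = 127.50.

127.50 dollars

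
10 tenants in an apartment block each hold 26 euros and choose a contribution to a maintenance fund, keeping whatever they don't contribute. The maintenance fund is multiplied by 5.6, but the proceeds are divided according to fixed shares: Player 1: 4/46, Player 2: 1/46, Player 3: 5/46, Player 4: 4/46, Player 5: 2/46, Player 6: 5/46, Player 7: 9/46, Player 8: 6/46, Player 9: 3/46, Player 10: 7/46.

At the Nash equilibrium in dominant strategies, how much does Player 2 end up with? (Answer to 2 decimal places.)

Player j's private return per contributed unit is 5.6 × (j's share). Contributing is weakly dominant for j when that share is at least 1/5.6 = 0.1786, and contributing 0 is dominant otherwise.
The only share above 0.1786 is Player 7's 9/46, contributing 26; the remaining 9 contribute 0. Total contributed: 26.
Player 2 keeps 26 and receives 5.6 × 26 × 1/46 = 3.17 from the maintenance fund, for a payoff of 29.17.

29.17 euros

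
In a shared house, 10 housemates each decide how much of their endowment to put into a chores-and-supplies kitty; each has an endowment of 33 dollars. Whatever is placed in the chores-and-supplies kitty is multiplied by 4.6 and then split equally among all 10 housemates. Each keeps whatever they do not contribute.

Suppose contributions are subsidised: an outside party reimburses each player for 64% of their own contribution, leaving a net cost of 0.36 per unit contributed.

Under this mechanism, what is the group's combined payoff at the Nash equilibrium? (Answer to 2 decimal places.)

The effective private return per unit is now (4.6/10) / 0.36 = 1.2778 > 1, so every player's dominant strategy flips to full contribution.
At the Nash equilibrium everyone contributes 33. Group total payoff = 10 × (33 × 0.64 + 4.6 × 33) = 1729.20.

1729.20 dollars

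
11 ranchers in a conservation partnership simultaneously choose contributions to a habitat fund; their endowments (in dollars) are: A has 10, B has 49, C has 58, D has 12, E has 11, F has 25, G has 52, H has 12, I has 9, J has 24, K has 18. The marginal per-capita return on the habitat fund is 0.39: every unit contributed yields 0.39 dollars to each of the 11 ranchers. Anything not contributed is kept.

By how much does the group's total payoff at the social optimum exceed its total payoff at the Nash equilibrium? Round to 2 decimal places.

921.20 dollars

The private return per contributed unit is 0.39 < 1 for everyone, so the Nash equilibrium is zero contribution and the group total is Σ E_j = 10 + 49 + 58 + 12 + 11 + 25 + 52 + 12 + 9 + 24 + 18 = 280.
Each contributed unit returns 4.290 to the group, so the social optimum is full contribution by everyone: group total = 4.290 × 280 = 1201.20.
Efficiency loss = (4.290 − 1) × 280 = 921.20.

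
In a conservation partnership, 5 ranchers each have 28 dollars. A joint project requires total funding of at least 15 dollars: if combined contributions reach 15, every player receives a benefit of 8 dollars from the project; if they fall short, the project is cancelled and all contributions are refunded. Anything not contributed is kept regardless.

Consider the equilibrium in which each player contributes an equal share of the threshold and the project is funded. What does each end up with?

Equal share of the threshold: 15/5 = 3.
At this profile no one gains by cutting their contribution: any cut drops the total below 15, the project is cancelled, contributions are refunded, and the deviator ends with 28, which is less than 28 − 3 + 8 = 33. Contributing more than 3 just wastes the excess. So contributing exactly 3 is a best response.
Each player's payoff: 28 − 3 + 8 = 33.

33 dollars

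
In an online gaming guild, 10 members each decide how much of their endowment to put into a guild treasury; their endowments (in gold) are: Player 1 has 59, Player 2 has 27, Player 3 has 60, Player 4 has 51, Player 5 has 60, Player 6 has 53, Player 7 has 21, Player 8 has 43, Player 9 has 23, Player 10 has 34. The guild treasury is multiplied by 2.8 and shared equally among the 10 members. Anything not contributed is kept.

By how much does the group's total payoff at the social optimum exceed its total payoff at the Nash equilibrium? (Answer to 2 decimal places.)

775.80 gold

The private return per contributed unit is 2.8/10 = 0.2800 < 1 for every player regardless of endowment, so the Nash equilibrium is zero contribution and the group total is Σ E_j = 59 + 27 + 60 + 51 + 60 + 53 + 21 + 43 + 23 + 34 = 431.
Each contributed unit returns 2.800 to the group, so the social optimum is full contribution by everyone: group total = 2.800 × 431 = 1206.80.
Efficiency loss = (2.800 − 1) × 431 = 775.80.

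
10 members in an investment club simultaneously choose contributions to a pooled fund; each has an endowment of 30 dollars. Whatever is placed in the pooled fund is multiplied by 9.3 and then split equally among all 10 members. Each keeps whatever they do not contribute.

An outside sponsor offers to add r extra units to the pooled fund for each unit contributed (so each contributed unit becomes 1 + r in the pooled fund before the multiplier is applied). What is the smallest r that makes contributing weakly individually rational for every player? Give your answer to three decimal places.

With matching at rate r, one contributed unit becomes (1 + r) in the pooled fund and returns 9.3 × (1 + r) / 10 to the contributor.
Setting this equal to 1: 1 + r = 10/9.3 = 1.0753.
So the minimum matching rate is r = 1.0753 − 1 = 0.075.

0.075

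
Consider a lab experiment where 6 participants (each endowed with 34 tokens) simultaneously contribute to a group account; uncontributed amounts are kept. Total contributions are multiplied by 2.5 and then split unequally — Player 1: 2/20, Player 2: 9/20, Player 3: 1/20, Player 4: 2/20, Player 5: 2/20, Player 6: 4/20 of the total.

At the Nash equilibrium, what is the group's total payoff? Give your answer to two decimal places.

255.00 tokens

A player with share s gets back 2.5·s per unit contributed, so full contribution is dominant for anyone with s > 1/2.5 = 0.4000 and zero contribution is dominant for anyone below.
The only share above 0.4000 is Player 2's 9/20, contributing 34; the remaining 5 contribute 0. Total contributed: 34.
The group account pays out 2.5 × 34 = 85.00 in total (split across the unequal shares, but the aggregate is all that matters for the group sum).
The 5 free-riders keep 34 each, adding 170. Group total = 170 + 85.00 = 255.00.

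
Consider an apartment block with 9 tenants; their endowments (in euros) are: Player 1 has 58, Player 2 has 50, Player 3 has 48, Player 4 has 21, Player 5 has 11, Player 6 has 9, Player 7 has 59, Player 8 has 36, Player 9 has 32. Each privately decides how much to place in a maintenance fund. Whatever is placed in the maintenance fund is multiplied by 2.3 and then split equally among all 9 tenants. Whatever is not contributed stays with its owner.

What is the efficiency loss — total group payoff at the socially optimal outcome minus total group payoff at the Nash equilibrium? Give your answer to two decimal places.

421.20 euros

The private return per contributed unit is 2.3/9 = 0.2556 < 1 for every player regardless of endowment, so the Nash equilibrium is zero contribution and the group total is Σ E_j = 58 + 50 + 48 + 21 + 11 + 9 + 59 + 36 + 32 = 324.
Each contributed unit returns 2.300 to the group, so the social optimum is full contribution by everyone: group total = 2.300 × 324 = 745.20.
Efficiency loss = (2.300 − 1) × 324 = 421.20.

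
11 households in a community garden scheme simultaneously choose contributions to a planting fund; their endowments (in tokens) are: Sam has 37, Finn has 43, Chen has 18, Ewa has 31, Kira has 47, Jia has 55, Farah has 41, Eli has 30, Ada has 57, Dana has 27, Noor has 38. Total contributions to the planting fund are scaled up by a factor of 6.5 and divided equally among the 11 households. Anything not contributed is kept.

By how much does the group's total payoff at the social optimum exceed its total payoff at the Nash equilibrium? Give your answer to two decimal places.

The private return per contributed unit is 6.5/11 = 0.5909 < 1 for every player regardless of endowment, so the Nash equilibrium is zero contribution and the group total is Σ E_j = 37 + 43 + 18 + 31 + 47 + 55 + 41 + 30 + 57 + 27 + 38 = 424.
Each contributed unit returns 6.500 to the group, so the social optimum is full contribution by everyone: group total = 6.500 × 424 = 2756.00.
Efficiency loss = (6.500 − 1) × 424 = 2332.00.

2332.00 tokens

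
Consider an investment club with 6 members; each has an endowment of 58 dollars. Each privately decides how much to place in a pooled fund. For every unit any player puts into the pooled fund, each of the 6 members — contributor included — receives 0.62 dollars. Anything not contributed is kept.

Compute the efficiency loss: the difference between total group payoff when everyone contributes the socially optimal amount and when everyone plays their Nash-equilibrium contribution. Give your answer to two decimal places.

The private return per contributed unit is 0.62 < 1, so contributing 0 is dominant for every player. At the Nash equilibrium everyone keeps their 58, and the group total is 6 × 58 = 348.
Each contributed unit returns 3.720 to the group as a whole (0.62 to each of 6 players), which exceeds 1, so the social optimum is full contribution: group total = 3.720 × 348 = 1294.56.
Efficiency loss = 1294.56 − 348 = 946.56.

946.56 dollars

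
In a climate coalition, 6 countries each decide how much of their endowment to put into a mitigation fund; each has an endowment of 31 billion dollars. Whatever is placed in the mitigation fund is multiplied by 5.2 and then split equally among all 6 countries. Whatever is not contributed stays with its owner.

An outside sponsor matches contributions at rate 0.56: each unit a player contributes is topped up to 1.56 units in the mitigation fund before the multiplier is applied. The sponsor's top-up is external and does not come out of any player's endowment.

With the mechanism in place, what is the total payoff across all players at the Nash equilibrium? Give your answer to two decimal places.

The effective private return per unit is now 5.2 × 1.56 / 6 = 1.3520 > 1, so every player's dominant strategy flips to full contribution.
So the Nash equilibrium is full contribution by all 6; the group earns 5.2 × 1.56 × 186 = 1508.83.

1508.83 billion dollars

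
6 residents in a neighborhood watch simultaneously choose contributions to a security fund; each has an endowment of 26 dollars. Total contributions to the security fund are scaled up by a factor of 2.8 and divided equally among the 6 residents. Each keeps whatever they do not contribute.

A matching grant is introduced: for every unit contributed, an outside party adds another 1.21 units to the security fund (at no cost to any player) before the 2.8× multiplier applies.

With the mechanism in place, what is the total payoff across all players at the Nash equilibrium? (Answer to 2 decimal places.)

965.33 dollars

With the mechanism, a contributed unit returns 2.8 × 2.21 / 6 = 1.0313 per unit of net cost to the contributor — now above 1 — so contributing fully is weakly dominant for every player.
At the Nash equilibrium everyone contributes 26. Group total payoff = 2.8 × 2.21 × 156 = 965.33.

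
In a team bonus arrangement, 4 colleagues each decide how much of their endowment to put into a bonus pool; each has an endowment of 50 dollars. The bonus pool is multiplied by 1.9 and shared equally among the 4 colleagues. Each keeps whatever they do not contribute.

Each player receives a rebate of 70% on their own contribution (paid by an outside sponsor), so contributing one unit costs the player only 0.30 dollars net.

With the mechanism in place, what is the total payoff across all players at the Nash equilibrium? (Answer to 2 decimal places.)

520.00 dollars

The effective private return per unit is now (1.9/4) / 0.30 = 1.5833 > 1, so every player's dominant strategy flips to full contribution.
So the Nash equilibrium is full contribution by all 4; the group earns 4 × (50 × 0.70 + 1.9 × 50) = 520.00.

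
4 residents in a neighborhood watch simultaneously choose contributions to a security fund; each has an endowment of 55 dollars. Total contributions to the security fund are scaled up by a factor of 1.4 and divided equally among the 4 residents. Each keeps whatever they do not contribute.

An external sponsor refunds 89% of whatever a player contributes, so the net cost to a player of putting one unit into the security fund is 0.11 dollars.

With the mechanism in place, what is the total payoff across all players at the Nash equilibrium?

503.80 dollars

With the mechanism, a contributed unit returns (1.4/4) / 0.11 = 3.1818 per unit of net cost to the contributor — now above 1 — so contributing fully is weakly dominant for every player.
At the Nash equilibrium everyone contributes 55. Group total payoff = 4 × (55 × 0.89 + 1.4 × 55) = 503.80.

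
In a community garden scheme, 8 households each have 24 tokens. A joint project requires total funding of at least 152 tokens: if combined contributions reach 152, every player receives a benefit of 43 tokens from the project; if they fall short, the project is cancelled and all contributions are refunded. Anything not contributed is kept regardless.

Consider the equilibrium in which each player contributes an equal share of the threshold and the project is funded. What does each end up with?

48 tokens

Equal share of the threshold: 152/8 = 19.
At this profile no one gains by cutting their contribution: any cut drops the total below 152, the project is cancelled, contributions are refunded, and the deviator ends with 24, which is less than 24 − 19 + 43 = 48. Contributing more than 19 just wastes the excess. So contributing exactly 19 is a best response.
Each player's payoff: 24 − 19 + 43 = 48.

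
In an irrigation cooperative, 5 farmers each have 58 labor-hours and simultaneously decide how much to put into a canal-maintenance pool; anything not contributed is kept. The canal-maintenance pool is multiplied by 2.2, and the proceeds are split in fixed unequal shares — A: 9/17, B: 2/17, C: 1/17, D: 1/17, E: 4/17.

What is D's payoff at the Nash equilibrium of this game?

65.51 labor-hours

A player with share s gets back 2.2·s per unit contributed, so full contribution is dominant for anyone with s > 1/2.2 = 0.4545 and zero contribution is dominant for anyone below.
A alone (share 9/17) is above the threshold, contributing 58; the remaining 4 contribute 0. Total contributed: 58.
D keeps 58 and receives 2.2 × 58 × 1/17 = 7.51 from the canal-maintenance pool, for a payoff of 65.51.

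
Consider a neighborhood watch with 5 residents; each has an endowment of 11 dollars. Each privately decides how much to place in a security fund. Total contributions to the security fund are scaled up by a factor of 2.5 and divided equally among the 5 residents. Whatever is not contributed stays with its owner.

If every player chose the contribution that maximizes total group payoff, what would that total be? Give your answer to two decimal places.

137.50 dollars

Each contributed unit returns 2.500 to the group as a whole (0.5000 to each of 5 players), which exceeds 1, so the social optimum is full contribution: group total = 2.500 × 55 = 137.50.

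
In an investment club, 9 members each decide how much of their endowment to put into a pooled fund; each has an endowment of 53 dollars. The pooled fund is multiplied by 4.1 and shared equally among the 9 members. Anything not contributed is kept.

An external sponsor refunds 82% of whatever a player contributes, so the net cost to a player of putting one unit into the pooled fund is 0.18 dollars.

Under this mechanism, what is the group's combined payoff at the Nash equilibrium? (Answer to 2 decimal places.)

Under the mechanism each unit contributed yields (4.1/9) / 0.18 = 2.5309 back to its contributor per unit of net cost, which exceeds 1, making full contribution the dominant choice for everyone.
At the Nash equilibrium everyone contributes 53. Group total payoff = 9 × (53 × 0.82 + 4.1 × 53) = 2346.84.

2346.84 dollars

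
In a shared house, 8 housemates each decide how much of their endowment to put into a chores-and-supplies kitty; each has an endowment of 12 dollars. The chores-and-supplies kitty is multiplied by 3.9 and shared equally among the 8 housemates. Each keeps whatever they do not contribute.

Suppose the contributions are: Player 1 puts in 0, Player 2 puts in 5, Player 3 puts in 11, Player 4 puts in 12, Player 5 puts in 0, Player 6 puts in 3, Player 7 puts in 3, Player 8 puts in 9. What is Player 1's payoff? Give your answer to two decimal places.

Total contributed: 0 + 5 + 11 + 12 + 0 + 3 + 3 + 9 = 43.
Each receives 3.9 × 43 / 8 = 20.96 from the chores-and-supplies kitty.
Player 1 keeps 12 − 0 = 12, so Player 1's payoff is 12 + 20.96 = 32.96.

32.96 dollars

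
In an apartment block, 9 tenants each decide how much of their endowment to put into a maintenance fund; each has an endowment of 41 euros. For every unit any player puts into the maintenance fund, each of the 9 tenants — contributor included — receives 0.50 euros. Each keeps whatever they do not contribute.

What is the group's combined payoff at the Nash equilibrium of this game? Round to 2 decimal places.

The private return per contributed unit is 0.50 < 1, so contributing 0 is dominant for every player. At the Nash equilibrium everyone keeps their 41, and the group total is 9 × 41 = 369.

369.00 euros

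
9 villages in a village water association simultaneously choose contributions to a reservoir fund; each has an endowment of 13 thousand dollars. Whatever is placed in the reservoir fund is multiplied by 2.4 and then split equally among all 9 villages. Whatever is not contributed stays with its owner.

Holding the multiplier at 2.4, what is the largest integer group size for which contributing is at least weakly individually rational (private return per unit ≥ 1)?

2

Private return per unit is 2.4/(group size), which is ≥ 1 whenever the group size is ≤ 2.4.
The largest such integer is 2.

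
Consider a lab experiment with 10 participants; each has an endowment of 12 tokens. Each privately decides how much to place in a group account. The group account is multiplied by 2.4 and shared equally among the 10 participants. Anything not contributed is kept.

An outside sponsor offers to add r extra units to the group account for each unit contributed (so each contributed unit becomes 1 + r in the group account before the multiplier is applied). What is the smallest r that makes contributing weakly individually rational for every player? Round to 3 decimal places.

3.167

With matching at rate r, one contributed unit becomes (1 + r) in the group account and returns 2.4 × (1 + r) / 10 to the contributor.
Setting this equal to 1: 1 + r = 10/2.4 = 4.1667.
So the minimum matching rate is r = 4.1667 − 1 = 3.167.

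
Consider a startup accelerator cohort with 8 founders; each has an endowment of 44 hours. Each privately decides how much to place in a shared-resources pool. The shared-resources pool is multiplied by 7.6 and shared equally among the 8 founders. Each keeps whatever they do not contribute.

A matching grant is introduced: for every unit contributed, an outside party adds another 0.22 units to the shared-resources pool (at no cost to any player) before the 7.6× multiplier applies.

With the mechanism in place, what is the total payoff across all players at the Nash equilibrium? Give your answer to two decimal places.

3263.74 hours

The effective private return per unit is now 7.6 × 1.22 / 8 = 1.1590 > 1, so every player's dominant strategy flips to full contribution.
So the Nash equilibrium is full contribution by all 8; the group earns 7.6 × 1.22 × 352 = 3263.74.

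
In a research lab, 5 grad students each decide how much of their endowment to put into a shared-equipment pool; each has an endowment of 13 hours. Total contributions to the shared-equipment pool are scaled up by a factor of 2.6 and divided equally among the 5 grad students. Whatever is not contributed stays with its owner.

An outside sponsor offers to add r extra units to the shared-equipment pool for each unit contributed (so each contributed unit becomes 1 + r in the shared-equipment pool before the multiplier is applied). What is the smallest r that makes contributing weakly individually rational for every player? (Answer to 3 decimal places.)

With matching at rate r, one contributed unit becomes (1 + r) in the shared-equipment pool and returns 2.6 × (1 + r) / 5 to the contributor.
Setting this equal to 1: 1 + r = 5/2.6 = 1.9231.
So the minimum matching rate is r = 1.9231 − 1 = 0.923.

0.923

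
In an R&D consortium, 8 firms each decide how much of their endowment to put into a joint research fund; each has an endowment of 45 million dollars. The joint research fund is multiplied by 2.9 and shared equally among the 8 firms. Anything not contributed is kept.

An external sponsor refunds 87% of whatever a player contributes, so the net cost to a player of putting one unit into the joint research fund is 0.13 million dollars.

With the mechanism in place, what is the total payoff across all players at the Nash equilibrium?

1357.20 million dollars

The effective private return per unit is now (2.9/8) / 0.13 = 2.7885 > 1, so every player's dominant strategy flips to full contribution.
So the Nash equilibrium is full contribution by all 8; the group earns 8 × (45 × 0.87 + 2.9 × 45) = 1357.20.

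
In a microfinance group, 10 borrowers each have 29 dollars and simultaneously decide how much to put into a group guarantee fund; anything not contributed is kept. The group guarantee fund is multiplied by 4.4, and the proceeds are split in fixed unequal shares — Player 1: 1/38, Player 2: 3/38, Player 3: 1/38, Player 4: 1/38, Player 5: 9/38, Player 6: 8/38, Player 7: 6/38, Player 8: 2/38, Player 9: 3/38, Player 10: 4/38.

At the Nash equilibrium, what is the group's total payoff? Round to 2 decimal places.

A player with share s gets back 4.4·s per unit contributed, so full contribution is dominant for anyone with s > 1/4.4 = 0.2273 and zero contribution is dominant for anyone below.
Player 5 alone (share 9/38) is above the threshold, contributing 29; the remaining 9 contribute 0. Total contributed: 29.
The group guarantee fund pays out 4.4 × 29 = 127.60 in total (split across the unequal shares, but the aggregate is all that matters for the group sum).
The 9 free-riders keep 29 each, adding 261. Group total = 261 + 127.60 = 388.60.

388.60 dollars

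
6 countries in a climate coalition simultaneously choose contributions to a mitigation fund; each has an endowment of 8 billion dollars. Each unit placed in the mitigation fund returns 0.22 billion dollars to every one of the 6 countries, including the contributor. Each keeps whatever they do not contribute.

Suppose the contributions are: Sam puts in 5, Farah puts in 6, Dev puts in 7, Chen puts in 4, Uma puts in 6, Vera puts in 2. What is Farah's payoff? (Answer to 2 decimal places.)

Total contributed: 5 + 6 + 7 + 4 + 6 + 2 = 30.
Each receives 0.22 × 30 = 6.60 from the mitigation fund.
Farah keeps 8 − 6 = 2, so Farah's payoff is 2 + 6.60 = 8.60.

8.60 billion dollars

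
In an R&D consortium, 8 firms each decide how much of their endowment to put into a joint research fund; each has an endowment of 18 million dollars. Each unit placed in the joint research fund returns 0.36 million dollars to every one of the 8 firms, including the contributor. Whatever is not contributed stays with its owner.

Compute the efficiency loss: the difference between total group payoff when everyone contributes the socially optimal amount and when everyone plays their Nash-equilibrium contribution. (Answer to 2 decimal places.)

The private return per contributed unit is 0.36 < 1, so contributing 0 is dominant for every player. At the Nash equilibrium everyone keeps their 18, and the group total is 8 × 18 = 144.
Each contributed unit returns 2.880 to the group as a whole (0.36 to each of 8 players), which exceeds 1, so the social optimum is full contribution: group total = 2.880 × 144 = 414.72.
Efficiency loss = 414.72 − 144 = 270.72.

270.72 million dollars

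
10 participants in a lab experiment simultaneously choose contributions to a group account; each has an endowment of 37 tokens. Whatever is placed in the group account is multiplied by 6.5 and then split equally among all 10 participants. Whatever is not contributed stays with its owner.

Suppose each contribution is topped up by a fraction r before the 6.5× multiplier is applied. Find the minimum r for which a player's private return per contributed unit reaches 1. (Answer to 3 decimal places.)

With matching at rate r, one contributed unit becomes (1 + r) in the group account and returns 6.5 × (1 + r) / 10 to the contributor.
Setting this equal to 1: 1 + r = 10/6.5 = 1.5385.
So the minimum matching rate is r = 1.5385 − 1 = 0.538.

0.538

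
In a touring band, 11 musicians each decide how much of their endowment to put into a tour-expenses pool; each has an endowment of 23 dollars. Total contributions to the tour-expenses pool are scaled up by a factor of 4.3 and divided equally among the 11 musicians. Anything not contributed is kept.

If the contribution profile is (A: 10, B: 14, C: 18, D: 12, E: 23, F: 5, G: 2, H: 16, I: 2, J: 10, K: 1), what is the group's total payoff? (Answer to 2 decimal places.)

625.90 dollars

Total contributed: 10 + 14 + 18 + 12 + 23 + 5 + 2 + 16 + 2 + 10 + 1 = 113; total kept: 11 × 23 − 113 = 140.
The tour-expenses pool pays out 4.3 × 113 = 485.90 in aggregate.
Group total = 140 + 485.90 = 625.90.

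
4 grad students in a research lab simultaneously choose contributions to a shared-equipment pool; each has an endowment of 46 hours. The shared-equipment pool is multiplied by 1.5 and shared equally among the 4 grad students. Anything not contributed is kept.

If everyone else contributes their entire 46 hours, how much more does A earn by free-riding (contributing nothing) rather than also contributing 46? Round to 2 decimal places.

28.75 hours

Switching from a contribution of 46 to 0 lets A keep an extra 46 hours, but lowers the shared-equipment pool by 46, which costs A their own share of that drop: 1.5/4 × 46 = 17.25.
Net gain = 46 − 17.25 = 28.75. The private return per contributed unit (0.3750) is below 1, so free-riding is indeed the best response regardless of what the others do.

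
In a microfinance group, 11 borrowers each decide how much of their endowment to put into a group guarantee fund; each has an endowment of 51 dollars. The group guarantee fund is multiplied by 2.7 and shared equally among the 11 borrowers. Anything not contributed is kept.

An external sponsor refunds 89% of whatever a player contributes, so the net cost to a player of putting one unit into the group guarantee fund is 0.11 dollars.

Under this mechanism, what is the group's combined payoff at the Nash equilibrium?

2013.99 dollars

With the mechanism, a contributed unit returns (2.7/11) / 0.11 = 2.2314 per unit of net cost to the contributor — now above 1 — so contributing fully is weakly dominant for every player.
So the Nash equilibrium is full contribution by all 11; the group earns 11 × (51 × 0.89 + 2.7 × 51) = 2013.99.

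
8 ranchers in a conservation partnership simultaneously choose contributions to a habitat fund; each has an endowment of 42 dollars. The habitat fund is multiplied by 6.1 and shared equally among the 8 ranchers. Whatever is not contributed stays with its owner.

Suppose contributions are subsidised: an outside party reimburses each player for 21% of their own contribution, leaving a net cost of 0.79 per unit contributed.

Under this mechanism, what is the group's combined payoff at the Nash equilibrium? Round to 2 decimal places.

The effective private return is (6.1/8) / 0.79 = 0.9652, which is still under 1, so the mechanism doesn't change anyone's dominant strategy: zero contribution.
Everyone keeps their endowment and the group total is 8 × 42 = 336.

336.00 dollars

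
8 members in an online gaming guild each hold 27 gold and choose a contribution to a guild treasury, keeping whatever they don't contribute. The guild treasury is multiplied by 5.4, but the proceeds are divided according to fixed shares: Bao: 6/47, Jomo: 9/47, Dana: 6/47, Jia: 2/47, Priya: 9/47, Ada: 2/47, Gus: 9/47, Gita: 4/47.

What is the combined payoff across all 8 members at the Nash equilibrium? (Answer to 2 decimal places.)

A player with share s gets back 5.4·s per unit contributed, so full contribution is dominant for anyone with s > 1/5.4 = 0.1852 and zero contribution is dominant for anyone below.
The shares above 0.1852 belong to Jomo, Priya and Gus, contributing 27 each; the remaining 5 contribute 0. Total contributed: 81.
The guild treasury pays out 5.4 × 81 = 437.40 in total (split across the unequal shares, but the aggregate is all that matters for the group sum).
The 5 free-riders keep 27 each, adding 135. Group total = 135 + 437.40 = 572.40.

572.40 gold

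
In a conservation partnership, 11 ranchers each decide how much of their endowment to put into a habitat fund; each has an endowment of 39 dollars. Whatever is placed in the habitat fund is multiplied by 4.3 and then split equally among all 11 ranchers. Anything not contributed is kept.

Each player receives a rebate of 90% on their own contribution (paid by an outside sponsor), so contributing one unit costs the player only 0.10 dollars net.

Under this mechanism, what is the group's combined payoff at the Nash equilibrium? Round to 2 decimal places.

2230.80 dollars

The effective private return per unit is now (4.3/11) / 0.10 = 3.9091 > 1, so every player's dominant strategy flips to full contribution.
So the Nash equilibrium is full contribution by all 11; the group earns 11 × (39 × 0.90 + 4.3 × 39) = 2230.80.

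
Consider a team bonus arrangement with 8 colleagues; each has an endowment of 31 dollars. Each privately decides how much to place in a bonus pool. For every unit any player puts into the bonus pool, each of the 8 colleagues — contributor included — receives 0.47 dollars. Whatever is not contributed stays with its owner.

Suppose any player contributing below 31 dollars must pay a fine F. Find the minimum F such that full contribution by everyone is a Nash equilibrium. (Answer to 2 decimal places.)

16.43 dollars

Given the others contribute fully, the best deviation is to contribute 0 (any partial contribution still incurs the fine and gives up units whose private return 0.47 is below 1).
Deviating from 31 to 0 saves 31 dollars but forfeits the deviator's share of the drop in the bonus pool: 0.47 × 31 = 14.57.
So the deviation gain is 31 − 14.57 = 16.43, and the fine must be at least 16.43 dollars to wipe it out.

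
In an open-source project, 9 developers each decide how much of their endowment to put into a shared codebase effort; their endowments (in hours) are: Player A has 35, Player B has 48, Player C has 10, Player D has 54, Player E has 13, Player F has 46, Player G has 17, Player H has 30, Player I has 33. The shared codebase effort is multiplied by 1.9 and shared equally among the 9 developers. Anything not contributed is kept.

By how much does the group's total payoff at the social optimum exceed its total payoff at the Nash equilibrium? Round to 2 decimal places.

The private return per contributed unit is 1.9/9 = 0.2111 < 1 for every player regardless of endowment, so the Nash equilibrium is zero contribution and the group total is Σ E_j = 35 + 48 + 10 + 54 + 13 + 46 + 17 + 30 + 33 = 286.
Each contributed unit returns 1.900 to the group, so the social optimum is full contribution by everyone: group total = 1.900 × 286 = 543.40.
Efficiency loss = (1.900 − 1) × 286 = 257.40.

257.40 hours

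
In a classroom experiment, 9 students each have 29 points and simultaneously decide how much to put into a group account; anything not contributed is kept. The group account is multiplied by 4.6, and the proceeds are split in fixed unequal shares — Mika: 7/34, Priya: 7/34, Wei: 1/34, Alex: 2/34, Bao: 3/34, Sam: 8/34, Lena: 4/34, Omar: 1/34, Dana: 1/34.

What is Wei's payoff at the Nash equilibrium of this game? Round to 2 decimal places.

32.92 points

A player with share s gets back 4.6·s per unit contributed, so full contribution is dominant for anyone with s > 1/4.6 = 0.2174 and zero contribution is dominant for anyone below.
Sam alone (share 8/34) is above the threshold, contributing 29; the remaining 8 contribute 0. Total contributed: 29.
Wei keeps 29 and receives 4.6 × 29 × 1/34 = 3.92 from the group account, for a payoff of 32.92.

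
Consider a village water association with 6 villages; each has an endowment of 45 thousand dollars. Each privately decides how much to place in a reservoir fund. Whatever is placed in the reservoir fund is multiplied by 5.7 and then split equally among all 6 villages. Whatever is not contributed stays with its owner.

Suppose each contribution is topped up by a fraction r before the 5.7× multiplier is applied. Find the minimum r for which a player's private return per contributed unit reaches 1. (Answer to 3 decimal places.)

With matching at rate r, one contributed unit becomes (1 + r) in the reservoir fund and returns 5.7 × (1 + r) / 6 to the contributor.
Setting this equal to 1: 1 + r = 6/5.7 = 1.0526.
So the minimum matching rate is r = 1.0526 − 1 = 0.053.

0.053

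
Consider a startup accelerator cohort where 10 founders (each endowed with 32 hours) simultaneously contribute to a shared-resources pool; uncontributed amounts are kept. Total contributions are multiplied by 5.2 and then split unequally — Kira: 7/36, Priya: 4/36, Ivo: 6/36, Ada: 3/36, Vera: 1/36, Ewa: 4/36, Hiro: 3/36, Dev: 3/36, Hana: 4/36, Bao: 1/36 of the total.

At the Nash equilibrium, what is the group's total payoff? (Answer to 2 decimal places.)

A player with share s gets back 5.2·s per unit contributed, so full contribution is dominant for anyone with s > 1/5.2 = 0.1923 and zero contribution is dominant for anyone below.
Kira alone (share 7/36) is above the threshold, contributing 32; the remaining 9 contribute 0. Total contributed: 32.
The shared-resources pool pays out 5.2 × 32 = 166.40 in total (split across the unequal shares, but the aggregate is all that matters for the group sum).
The 9 free-riders keep 32 each, adding 288. Group total = 288 + 166.40 = 454.40.

454.40 hours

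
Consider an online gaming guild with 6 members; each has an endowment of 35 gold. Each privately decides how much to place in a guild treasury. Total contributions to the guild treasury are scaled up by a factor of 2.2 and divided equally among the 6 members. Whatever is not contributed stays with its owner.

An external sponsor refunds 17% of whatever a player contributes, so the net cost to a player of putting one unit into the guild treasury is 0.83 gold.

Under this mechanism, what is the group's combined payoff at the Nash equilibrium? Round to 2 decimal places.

With the mechanism, a contributed unit returns (2.2/6) / 0.83 = 0.4418 per unit of net cost — still below 1 — so contributing 0 remains dominant for every player.
Everyone keeps their endowment and the group total is 6 × 35 = 210.

210.00 gold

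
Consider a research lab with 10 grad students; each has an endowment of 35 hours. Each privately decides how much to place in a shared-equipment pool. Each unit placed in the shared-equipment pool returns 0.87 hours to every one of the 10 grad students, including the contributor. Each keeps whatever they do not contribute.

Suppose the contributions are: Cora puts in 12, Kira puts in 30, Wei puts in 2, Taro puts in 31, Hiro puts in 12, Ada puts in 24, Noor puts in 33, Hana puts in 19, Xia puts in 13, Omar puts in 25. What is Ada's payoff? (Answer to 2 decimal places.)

Total contributed: 12 + 30 + 2 + 31 + 12 + 24 + 33 + 19 + 13 + 25 = 201.
Each receives 0.87 × 201 = 174.87 from the shared-equipment pool.
Ada keeps 35 − 24 = 11, so Ada's payoff is 11 + 174.87 = 185.87.

185.87 hours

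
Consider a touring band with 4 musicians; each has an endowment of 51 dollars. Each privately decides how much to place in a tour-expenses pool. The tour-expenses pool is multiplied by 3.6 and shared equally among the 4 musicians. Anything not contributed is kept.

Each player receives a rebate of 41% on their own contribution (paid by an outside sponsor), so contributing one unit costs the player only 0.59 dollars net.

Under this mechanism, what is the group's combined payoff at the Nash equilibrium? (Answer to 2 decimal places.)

The effective private return per unit is now (3.6/4) / 0.59 = 1.5254 > 1, so every player's dominant strategy flips to full contribution.
So the Nash equilibrium is full contribution by all 4; the group earns 4 × (51 × 0.41 + 3.6 × 51) = 818.04.

818.04 dollars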